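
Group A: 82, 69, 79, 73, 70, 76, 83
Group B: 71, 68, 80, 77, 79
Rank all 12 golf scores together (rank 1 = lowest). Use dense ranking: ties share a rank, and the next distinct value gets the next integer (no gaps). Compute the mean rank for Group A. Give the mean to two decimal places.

Sorted (ascending): 68, 69, 70, 71, 73, 76, 77, 79, 79, 80, 82, 83
The 2 values of 79 share dense rank 8.
Remaining distinct values take the next consecutive integers.
Group A values → pooled ranks: 82→10, 69→2, 79→8, 73→5, 70→3, 76→6, 83→11
Mean rank = (10 + 2 + 8 + 5 + 3 + 6 + 11) / 7 = 6.43

6.43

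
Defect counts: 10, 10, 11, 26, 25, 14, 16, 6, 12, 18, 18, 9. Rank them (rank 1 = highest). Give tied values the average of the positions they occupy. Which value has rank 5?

Sorted (descending): 26, 25, 18, 18, 16, 14, 12, 11, 10, 10, 9, 6
The 2 values of 18 occupy positions 3–4 → average rank (3+4)/2 = 3.5.
The 2 values of 10 occupy positions 9–10 → average rank (9+10)/2 = 9.5.
Rank 5 → value 16.

16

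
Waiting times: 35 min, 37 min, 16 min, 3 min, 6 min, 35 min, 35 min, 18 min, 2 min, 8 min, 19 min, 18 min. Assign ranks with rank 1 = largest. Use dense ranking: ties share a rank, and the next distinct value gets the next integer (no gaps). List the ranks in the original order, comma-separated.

Sorted (descending): 37, 35, 35, 35, 19, 18, 18, 16, 8, 6, 3, 2
The 3 values of 35 share dense rank 2.
The 2 values of 18 share dense rank 4.
Remaining distinct values take the next consecutive integers.

2, 1, 5, 8, 7, 2, 2, 4, 9, 6, 3, 4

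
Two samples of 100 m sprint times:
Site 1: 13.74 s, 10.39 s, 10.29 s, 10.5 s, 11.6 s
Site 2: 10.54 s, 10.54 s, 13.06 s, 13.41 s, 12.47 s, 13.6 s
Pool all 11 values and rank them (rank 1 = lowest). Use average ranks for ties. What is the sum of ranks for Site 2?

Sorted (ascending): 10.29, 10.39, 10.5, 10.54, 10.54, 11.6, 12.47, 13.06, 13.41, 13.6, 13.74
The 2 values of 10.54 occupy positions 4–5 → average rank (4+5)/2 = 4.5.
Site 2 values → pooled ranks: 10.54→4.5, 10.54→4.5, 13.06→8, 13.41→9, 12.47→7, 13.6→10
Rank sum = 4.5 + 4.5 + 8 + 9 + 7 + 10 = 43

43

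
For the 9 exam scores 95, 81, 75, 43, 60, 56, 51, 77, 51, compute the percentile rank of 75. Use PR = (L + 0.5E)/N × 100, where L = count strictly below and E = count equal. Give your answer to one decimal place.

61.1

N = 9.
Strictly below 75: 5. Equal to 75: 1.
PR = (5 + 0.5·1)/9 × 100 = 61.1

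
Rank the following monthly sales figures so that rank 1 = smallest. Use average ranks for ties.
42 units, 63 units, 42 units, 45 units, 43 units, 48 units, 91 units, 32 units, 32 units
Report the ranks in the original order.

3.5, 8, 3.5, 6, 5, 7, 9, 1.5, 1.5

Sorted (ascending): 32, 32, 42, 42, 43, 45, 48, 63, 91
The 2 values of 32 occupy positions 1–2 → average rank (1+2)/2 = 1.5.
The 2 values of 42 occupy positions 3–4 → average rank (3+4)/2 = 3.5.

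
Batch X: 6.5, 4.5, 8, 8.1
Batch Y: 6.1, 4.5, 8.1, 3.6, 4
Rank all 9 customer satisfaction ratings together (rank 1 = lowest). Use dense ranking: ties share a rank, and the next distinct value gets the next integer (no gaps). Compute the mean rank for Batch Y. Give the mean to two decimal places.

Sorted (ascending): 3.6, 4, 4.5, 4.5, 6.1, 6.5, 8, 8.1, 8.1
The 2 values of 4.5 share dense rank 3.
The 2 values of 8.1 share dense rank 7.
Remaining distinct values take the next consecutive integers.
Batch Y values → pooled ranks: 6.1→4, 4.5→3, 8.1→7, 3.6→1, 4→2
Mean rank = (4 + 3 + 7 + 1 + 2) / 5 = 3.40

3.40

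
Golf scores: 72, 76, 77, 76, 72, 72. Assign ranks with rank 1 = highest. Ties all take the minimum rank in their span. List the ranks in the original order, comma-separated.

4, 2, 1, 2, 4, 4

Sorted (descending): 77, 76, 76, 72, 72, 72
The 2 values of 76 occupy positions 2–3 → each gets rank 2.
The 3 values of 72 occupy positions 4–6 → each gets rank 4.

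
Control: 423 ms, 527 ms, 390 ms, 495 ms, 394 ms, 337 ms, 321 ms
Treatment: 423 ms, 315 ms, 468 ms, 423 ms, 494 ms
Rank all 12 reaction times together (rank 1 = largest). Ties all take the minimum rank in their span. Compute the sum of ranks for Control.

Sorted (descending): 527, 495, 494, 468, 423, 423, 423, 394, 390, 337, 321, 315
The 3 values of 423 occupy positions 5–7 → each gets rank 5.
Control values → pooled ranks: 423→5, 527→1, 390→9, 495→2, 394→8, 337→10, 321→11
Rank sum = 5 + 1 + 9 + 2 + 8 + 10 + 11 = 46

46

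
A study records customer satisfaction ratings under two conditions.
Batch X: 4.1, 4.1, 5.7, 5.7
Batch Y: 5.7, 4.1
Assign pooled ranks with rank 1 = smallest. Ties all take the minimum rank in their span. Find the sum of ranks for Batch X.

Sorted (ascending): 4.1, 4.1, 4.1, 5.7, 5.7, 5.7
The 3 values of 4.1 occupy positions 1–3 → each gets rank 1.
The 3 values of 5.7 occupy positions 4–6 → each gets rank 4.
Batch X values → pooled ranks: 4.1→1, 4.1→1, 5.7→4, 5.7→4
Rank sum = 1 + 1 + 4 + 4 = 10

10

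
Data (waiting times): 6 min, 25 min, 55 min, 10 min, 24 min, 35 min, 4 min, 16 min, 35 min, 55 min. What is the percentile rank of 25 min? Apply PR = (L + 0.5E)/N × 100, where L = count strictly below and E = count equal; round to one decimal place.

55.0

N = 10.
Strictly below 25: 5. Equal to 25: 1.
PR = (5 + 0.5·1)/10 × 100 = 55.0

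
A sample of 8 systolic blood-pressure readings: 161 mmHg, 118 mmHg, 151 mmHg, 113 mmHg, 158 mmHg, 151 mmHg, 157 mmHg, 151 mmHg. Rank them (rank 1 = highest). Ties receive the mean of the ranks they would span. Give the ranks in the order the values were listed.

Sorted (descending): 161, 158, 157, 151, 151, 151, 118, 113
The 3 values of 151 occupy positions 4–6 → average rank 5.

1, 7, 5, 8, 2, 5, 3, 5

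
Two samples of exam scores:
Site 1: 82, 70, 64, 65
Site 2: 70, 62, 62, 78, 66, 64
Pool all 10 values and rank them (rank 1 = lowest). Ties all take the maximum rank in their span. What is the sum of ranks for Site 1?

Sorted (ascending): 62, 62, 64, 64, 65, 66, 70, 70, 78, 82
The 2 values of 62 occupy positions 1–2 → each gets rank 2.
The 2 values of 64 occupy positions 3–4 → each gets rank 4.
The 2 values of 70 occupy positions 7–8 → each gets rank 8.
Site 1 values → pooled ranks: 82→10, 70→8, 64→4, 65→5
Rank sum = 10 + 8 + 4 + 5 = 27

27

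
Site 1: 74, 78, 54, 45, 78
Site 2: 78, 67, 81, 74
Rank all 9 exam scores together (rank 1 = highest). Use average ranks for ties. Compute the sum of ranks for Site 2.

16.5

Sorted (descending): 81, 78, 78, 78, 74, 74, 67, 54, 45
The 3 values of 78 occupy positions 2–4 → average rank 3.
The 2 values of 74 occupy positions 5–6 → average rank (5+6)/2 = 5.5.
Site 2 values → pooled ranks: 78→3, 67→7, 81→1, 74→5.5
Rank sum = 3 + 7 + 1 + 5.5 = 16.5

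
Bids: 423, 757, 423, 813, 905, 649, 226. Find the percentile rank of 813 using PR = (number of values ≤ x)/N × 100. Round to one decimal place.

N = 7.
Strictly below 813: 5. Equal to 813: 1.
PR = 6/7 × 100 = 85.7

85.7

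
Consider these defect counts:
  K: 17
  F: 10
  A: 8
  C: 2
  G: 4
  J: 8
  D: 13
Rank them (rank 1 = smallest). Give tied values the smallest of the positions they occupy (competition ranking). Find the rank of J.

3

Sorted (ascending): 2, 4, 8, 8, 10, 13, 17
The 2 values of 8 occupy positions 3–4 → each gets rank 3.
J has value 8 → rank 3.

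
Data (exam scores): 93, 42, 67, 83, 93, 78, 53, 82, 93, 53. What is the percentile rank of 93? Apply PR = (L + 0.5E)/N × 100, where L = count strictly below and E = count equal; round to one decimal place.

85.0

N = 10.
Strictly below 93: 7. Equal to 93: 3.
PR = (7 + 0.5·3)/10 × 100 = 85.0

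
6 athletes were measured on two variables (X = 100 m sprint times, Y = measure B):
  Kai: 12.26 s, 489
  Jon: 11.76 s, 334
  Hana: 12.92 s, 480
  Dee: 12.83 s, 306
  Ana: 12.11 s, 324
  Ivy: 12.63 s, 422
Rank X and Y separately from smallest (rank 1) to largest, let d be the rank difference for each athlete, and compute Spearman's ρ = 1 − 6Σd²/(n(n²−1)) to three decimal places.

Ranks of variable 1: 3, 1, 6, 5, 2, 4
Ranks of variable 2: 6, 3, 5, 1, 2, 4
d = r₁ − r₂: -3, -2, 1, 4, 0, 0
d²: 9, 4, 1, 16, 0, 0; Σd² = 30
ρ = 1 − 6·30/(6·35) = 1 − 180/210 = 0.143

0.143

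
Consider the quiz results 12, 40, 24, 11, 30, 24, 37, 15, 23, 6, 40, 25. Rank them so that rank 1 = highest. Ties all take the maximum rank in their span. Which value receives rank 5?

Sorted (descending): 40, 40, 37, 30, 25, 24, 24, 23, 15, 12, 11, 6
The 2 values of 40 occupy positions 1–2 → each gets rank 2.
The 2 values of 24 occupy positions 6–7 → each gets rank 7.
Rank 5 → value 25.

25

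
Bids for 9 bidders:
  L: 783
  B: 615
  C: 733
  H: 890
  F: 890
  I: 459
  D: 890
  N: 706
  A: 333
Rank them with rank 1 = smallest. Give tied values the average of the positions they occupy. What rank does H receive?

Sorted (ascending): 333, 459, 615, 706, 733, 783, 890, 890, 890
The 3 values of 890 occupy positions 7–9 → average rank 8.
H has value 890 → rank 8.

8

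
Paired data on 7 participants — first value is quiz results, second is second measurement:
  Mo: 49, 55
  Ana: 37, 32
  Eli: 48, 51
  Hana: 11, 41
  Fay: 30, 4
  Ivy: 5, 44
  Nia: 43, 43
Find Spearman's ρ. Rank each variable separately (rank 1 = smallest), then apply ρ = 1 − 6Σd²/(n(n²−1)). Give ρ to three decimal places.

Ranks of variable 1: 7, 4, 6, 2, 3, 1, 5
Ranks of variable 2: 7, 2, 6, 3, 1, 5, 4
d = r₁ − r₂: 0, 2, 0, -1, 2, -4, 1
d²: 0, 4, 0, 1, 4, 16, 1; Σd² = 26
ρ = 1 − 6·26/(7·48) = 1 − 156/336 = 0.536

0.536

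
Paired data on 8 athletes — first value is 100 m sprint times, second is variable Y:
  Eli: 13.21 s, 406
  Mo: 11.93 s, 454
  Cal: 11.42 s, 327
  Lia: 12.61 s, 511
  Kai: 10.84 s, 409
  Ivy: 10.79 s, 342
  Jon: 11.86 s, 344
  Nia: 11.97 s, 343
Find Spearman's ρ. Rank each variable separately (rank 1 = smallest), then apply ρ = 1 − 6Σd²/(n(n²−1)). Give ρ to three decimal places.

Ranks of variable 1: 8, 5, 3, 7, 2, 1, 4, 6
Ranks of variable 2: 5, 7, 1, 8, 6, 2, 4, 3
d = r₁ − r₂: 3, -2, 2, -1, -4, -1, 0, 3
d²: 9, 4, 4, 1, 16, 1, 0, 9; Σd² = 44
ρ = 1 − 6·44/(8·63) = 1 − 264/504 = 0.476

0.476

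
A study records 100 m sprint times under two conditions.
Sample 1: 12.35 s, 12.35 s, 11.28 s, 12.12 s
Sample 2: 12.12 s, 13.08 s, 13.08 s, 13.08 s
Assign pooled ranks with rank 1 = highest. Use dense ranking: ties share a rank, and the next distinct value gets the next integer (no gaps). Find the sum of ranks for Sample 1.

Sorted (descending): 13.08, 13.08, 13.08, 12.35, 12.35, 12.12, 12.12, 11.28
The 3 values of 13.08 share dense rank 1.
The 2 values of 12.35 share dense rank 2.
The 2 values of 12.12 share dense rank 3.
Remaining distinct values take the next consecutive integers.
Sample 1 values → pooled ranks: 12.35→2, 12.35→2, 11.28→4, 12.12→3
Rank sum = 2 + 2 + 4 + 3 = 11

11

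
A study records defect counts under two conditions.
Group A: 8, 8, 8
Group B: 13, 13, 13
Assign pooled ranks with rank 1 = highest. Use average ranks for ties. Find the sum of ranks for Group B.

6

Sorted (descending): 13, 13, 13, 8, 8, 8
The 3 values of 13 occupy positions 1–3 → average rank 2.
The 3 values of 8 occupy positions 4–6 → average rank 5.
Group B values → pooled ranks: 13→2, 13→2, 13→2
Rank sum = 2 + 2 + 2 = 6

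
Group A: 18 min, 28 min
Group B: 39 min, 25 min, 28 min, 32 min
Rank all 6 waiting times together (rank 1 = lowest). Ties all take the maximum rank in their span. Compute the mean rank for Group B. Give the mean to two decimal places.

Sorted (ascending): 18, 25, 28, 28, 32, 39
The 2 values of 28 occupy positions 3–4 → each gets rank 4.
Group B values → pooled ranks: 39→6, 25→2, 28→4, 32→5
Mean rank = (6 + 2 + 4 + 5) / 4 = 4.25

4.25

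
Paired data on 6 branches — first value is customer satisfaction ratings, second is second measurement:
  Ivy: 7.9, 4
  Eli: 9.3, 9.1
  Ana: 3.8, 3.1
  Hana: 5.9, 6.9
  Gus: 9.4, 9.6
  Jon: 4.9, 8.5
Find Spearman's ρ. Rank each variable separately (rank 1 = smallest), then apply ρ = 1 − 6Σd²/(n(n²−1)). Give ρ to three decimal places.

0.771

Ranks of variable 1: 4, 5, 1, 3, 6, 2
Ranks of variable 2: 2, 5, 1, 3, 6, 4
d = r₁ − r₂: 2, 0, 0, 0, 0, -2
d²: 4, 0, 0, 0, 0, 4; Σd² = 8
ρ = 1 − 6·8/(6·35) = 1 − 48/210 = 0.771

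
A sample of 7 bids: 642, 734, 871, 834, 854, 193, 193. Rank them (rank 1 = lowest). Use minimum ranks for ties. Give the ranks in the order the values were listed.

3, 4, 7, 5, 6, 1, 1

Sorted (ascending): 193, 193, 642, 734, 834, 854, 871
The 2 values of 193 occupy positions 1–2 → each gets rank 1.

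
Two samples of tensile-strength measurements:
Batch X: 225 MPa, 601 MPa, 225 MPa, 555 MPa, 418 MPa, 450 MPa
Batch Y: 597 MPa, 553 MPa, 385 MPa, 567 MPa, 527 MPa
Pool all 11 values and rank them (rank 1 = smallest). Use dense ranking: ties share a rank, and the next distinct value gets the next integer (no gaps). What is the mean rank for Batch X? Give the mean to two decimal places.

Sorted (ascending): 225, 225, 385, 418, 450, 527, 553, 555, 567, 597, 601
The 2 values of 225 share dense rank 1.
Remaining distinct values take the next consecutive integers.
Batch X values → pooled ranks: 225→1, 601→10, 225→1, 555→7, 418→3, 450→4
Mean rank = (1 + 10 + 1 + 7 + 3 + 4) / 6 = 4.33

4.33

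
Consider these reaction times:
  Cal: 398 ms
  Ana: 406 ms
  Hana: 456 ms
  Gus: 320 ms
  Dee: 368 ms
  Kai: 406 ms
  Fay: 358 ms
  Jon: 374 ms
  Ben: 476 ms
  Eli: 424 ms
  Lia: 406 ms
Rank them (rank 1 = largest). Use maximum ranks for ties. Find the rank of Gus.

Sorted (descending): 476, 456, 424, 406, 406, 406, 398, 374, 368, 358, 320
The 3 values of 406 occupy positions 4–6 → each gets rank 6.
Gus has value 320 ms → rank 11.

11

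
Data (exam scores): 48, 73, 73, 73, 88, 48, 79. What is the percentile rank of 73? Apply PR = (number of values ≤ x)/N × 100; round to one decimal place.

N = 7.
Strictly below 73: 2. Equal to 73: 3.
PR = 5/7 × 100 = 71.4

71.4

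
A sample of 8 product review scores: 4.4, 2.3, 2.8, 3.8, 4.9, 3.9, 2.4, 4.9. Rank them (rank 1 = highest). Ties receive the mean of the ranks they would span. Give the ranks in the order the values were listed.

3, 8, 6, 5, 1.5, 4, 7, 1.5

Sorted (descending): 4.9, 4.9, 4.4, 3.9, 3.8, 2.8, 2.4, 2.3
The 2 values of 4.9 occupy positions 1–2 → average rank (1+2)/2 = 1.5.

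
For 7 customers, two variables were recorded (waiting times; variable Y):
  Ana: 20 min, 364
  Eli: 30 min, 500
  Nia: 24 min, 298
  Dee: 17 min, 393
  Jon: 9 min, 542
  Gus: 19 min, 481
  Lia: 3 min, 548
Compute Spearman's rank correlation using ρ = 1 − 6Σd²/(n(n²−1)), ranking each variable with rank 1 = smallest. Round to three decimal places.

Ranks of variable 1: 5, 7, 6, 3, 2, 4, 1
Ranks of variable 2: 2, 5, 1, 3, 6, 4, 7
d = r₁ − r₂: 3, 2, 5, 0, -4, 0, -6
d²: 9, 4, 25, 0, 16, 0, 36; Σd² = 90
ρ = 1 − 6·90/(7·48) = 1 − 540/336 = -0.607

-0.607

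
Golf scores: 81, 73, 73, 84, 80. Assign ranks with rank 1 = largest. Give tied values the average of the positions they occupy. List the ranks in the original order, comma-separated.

2, 4.5, 4.5, 1, 3

Sorted (descending): 84, 81, 80, 73, 73
The 2 values of 73 occupy positions 4–5 → average rank (4+5)/2 = 4.5.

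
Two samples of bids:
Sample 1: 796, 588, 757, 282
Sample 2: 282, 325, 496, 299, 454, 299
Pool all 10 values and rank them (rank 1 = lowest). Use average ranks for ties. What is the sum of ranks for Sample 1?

Sorted (ascending): 282, 282, 299, 299, 325, 454, 496, 588, 757, 796
The 2 values of 282 occupy positions 1–2 → average rank (1+2)/2 = 1.5.
The 2 values of 299 occupy positions 3–4 → average rank (3+4)/2 = 3.5.
Sample 1 values → pooled ranks: 796→10, 588→8, 757→9, 282→1.5
Rank sum = 10 + 8 + 9 + 1.5 = 28.5

28.5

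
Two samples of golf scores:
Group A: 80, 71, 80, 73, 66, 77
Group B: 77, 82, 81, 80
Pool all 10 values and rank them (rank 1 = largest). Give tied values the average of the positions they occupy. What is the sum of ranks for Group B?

Sorted (descending): 82, 81, 80, 80, 80, 77, 77, 73, 71, 66
The 3 values of 80 occupy positions 3–5 → average rank 4.
The 2 values of 77 occupy positions 6–7 → average rank (6+7)/2 = 6.5.
Group B values → pooled ranks: 77→6.5, 82→1, 81→2, 80→4
Rank sum = 6.5 + 1 + 2 + 4 = 13.5

13.5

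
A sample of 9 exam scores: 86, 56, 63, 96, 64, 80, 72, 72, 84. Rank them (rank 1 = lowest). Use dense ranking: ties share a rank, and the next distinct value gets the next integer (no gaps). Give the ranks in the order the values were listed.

Sorted (ascending): 56, 63, 64, 72, 72, 80, 84, 86, 96
The 2 values of 72 share dense rank 4.
Remaining distinct values take the next consecutive integers.

7, 1, 2, 8, 3, 5, 4, 4, 6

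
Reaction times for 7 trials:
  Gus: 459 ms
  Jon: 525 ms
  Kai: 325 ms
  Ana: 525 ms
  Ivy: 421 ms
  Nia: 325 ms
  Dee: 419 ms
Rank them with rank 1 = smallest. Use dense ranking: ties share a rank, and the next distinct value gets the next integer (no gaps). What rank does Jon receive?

5

Sorted (ascending): 325, 325, 419, 421, 459, 525, 525
The 2 values of 325 share dense rank 1.
The 2 values of 525 share dense rank 5.
Remaining distinct values take the next consecutive integers.
Jon has value 525 ms → rank 5.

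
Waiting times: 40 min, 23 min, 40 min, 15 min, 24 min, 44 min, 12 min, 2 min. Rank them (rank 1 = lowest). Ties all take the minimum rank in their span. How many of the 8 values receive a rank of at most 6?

7

Sorted (ascending): 2, 12, 15, 23, 24, 40, 40, 44
The 2 values of 40 occupy positions 6–7 → each gets rank 6.
Ranks ≤ 6: {1, 2, 3, 4, 5, 6, 6} → 7 values.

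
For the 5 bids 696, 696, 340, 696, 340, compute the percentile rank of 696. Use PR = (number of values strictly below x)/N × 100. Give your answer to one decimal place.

N = 5.
Strictly below 696: 2. Equal to 696: 3.
PR = 2/5 × 100 = 40.0

40.0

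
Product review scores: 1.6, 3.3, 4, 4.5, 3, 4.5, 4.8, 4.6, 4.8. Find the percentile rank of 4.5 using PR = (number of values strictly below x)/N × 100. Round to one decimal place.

N = 9.
Strictly below 4.5: 4. Equal to 4.5: 2.
PR = 4/9 × 100 = 44.4

44.4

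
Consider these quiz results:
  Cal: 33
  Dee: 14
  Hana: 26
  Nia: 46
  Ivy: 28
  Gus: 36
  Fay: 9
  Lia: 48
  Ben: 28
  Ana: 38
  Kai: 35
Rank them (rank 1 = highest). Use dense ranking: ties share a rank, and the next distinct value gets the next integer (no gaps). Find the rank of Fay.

10

Sorted (descending): 48, 46, 38, 36, 35, 33, 28, 28, 26, 14, 9
The 2 values of 28 share dense rank 7.
Remaining distinct values take the next consecutive integers.
Fay has value 9 → rank 10.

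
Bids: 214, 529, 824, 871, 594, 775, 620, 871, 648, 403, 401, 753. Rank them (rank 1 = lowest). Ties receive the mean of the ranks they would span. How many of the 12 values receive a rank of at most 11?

Sorted (ascending): 214, 401, 403, 529, 594, 620, 648, 753, 775, 824, 871, 871
The 2 values of 871 occupy positions 11–12 → average rank (11+12)/2 = 11.5.
Ranks ≤ 11: {1, 2, 3, 4, 5, 6, 7, 8, 9, 10} → 10 values.

10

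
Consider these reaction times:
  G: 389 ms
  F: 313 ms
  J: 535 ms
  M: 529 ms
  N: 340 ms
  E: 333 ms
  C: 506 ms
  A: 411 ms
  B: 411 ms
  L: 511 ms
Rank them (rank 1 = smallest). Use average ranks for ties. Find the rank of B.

Sorted (ascending): 313, 333, 340, 389, 411, 411, 506, 511, 529, 535
The 2 values of 411 occupy positions 5–6 → average rank (5+6)/2 = 5.5.
B has value 411 ms → rank 5.5.

5.5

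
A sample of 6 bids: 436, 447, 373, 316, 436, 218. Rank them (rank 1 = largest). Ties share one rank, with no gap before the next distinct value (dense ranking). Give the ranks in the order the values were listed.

Sorted (descending): 447, 436, 436, 373, 316, 218
The 2 values of 436 share dense rank 2.
Remaining distinct values take the next consecutive integers.

2, 1, 3, 4, 2, 5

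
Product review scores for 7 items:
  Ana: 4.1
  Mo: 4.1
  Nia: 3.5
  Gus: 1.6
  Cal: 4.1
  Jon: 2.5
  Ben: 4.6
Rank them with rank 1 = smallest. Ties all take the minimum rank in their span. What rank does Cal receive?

Sorted (ascending): 1.6, 2.5, 3.5, 4.1, 4.1, 4.1, 4.6
The 3 values of 4.1 occupy positions 4–6 → each gets rank 4.
Cal has value 4.1 → rank 4.

4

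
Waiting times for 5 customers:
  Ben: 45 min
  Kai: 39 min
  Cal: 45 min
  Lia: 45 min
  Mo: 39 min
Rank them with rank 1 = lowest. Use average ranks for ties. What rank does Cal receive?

Sorted (ascending): 39, 39, 45, 45, 45
The 2 values of 39 occupy positions 1–2 → average rank (1+2)/2 = 1.5.
The 3 values of 45 occupy positions 3–5 → average rank 4.
Cal has value 45 min → rank 4.

4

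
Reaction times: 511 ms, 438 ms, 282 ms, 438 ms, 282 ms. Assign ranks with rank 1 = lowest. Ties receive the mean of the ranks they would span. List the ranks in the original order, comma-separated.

5, 3.5, 1.5, 3.5, 1.5

Sorted (ascending): 282, 282, 438, 438, 511
The 2 values of 282 occupy positions 1–2 → average rank (1+2)/2 = 1.5.
The 2 values of 438 occupy positions 3–4 → average rank (3+4)/2 = 3.5.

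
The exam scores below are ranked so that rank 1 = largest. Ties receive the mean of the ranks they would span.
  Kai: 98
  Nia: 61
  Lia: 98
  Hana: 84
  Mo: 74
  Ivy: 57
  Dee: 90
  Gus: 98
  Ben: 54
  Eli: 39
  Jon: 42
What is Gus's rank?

2

Sorted (descending): 98, 98, 98, 90, 84, 74, 61, 57, 54, 42, 39
The 3 values of 98 occupy positions 1–3 → average rank 2.
Gus has value 98 → rank 2.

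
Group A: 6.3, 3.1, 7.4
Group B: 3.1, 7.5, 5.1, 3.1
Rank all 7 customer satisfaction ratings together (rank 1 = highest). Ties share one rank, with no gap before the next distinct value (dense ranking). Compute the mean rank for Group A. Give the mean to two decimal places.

3.33

Sorted (descending): 7.5, 7.4, 6.3, 5.1, 3.1, 3.1, 3.1
The 3 values of 3.1 share dense rank 5.
Remaining distinct values take the next consecutive integers.
Group A values → pooled ranks: 6.3→3, 3.1→5, 7.4→2
Mean rank = (3 + 5 + 2) / 3 = 3.33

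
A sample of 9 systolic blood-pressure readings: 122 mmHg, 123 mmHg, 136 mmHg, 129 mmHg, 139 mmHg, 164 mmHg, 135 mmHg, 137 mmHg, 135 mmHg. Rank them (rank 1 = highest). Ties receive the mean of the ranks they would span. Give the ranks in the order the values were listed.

Sorted (descending): 164, 139, 137, 136, 135, 135, 129, 123, 122
The 2 values of 135 occupy positions 5–6 → average rank (5+6)/2 = 5.5.

9, 8, 4, 7, 2, 1, 5.5, 3, 5.5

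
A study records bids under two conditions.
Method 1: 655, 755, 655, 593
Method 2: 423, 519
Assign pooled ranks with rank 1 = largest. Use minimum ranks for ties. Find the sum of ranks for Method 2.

Sorted (descending): 755, 655, 655, 593, 519, 423
The 2 values of 655 occupy positions 2–3 → each gets rank 2.
Method 2 values → pooled ranks: 423→6, 519→5
Rank sum = 6 + 5 = 11

11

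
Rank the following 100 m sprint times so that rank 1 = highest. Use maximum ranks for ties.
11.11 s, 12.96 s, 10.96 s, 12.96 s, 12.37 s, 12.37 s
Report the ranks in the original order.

5, 2, 6, 2, 4, 4

Sorted (descending): 12.96, 12.96, 12.37, 12.37, 11.11, 10.96
The 2 values of 12.96 occupy positions 1–2 → each gets rank 2.
The 2 values of 12.37 occupy positions 3–4 → each gets rank 4.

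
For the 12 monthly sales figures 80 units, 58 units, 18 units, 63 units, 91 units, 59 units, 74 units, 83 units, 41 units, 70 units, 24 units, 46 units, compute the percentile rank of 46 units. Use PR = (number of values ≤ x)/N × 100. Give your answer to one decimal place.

33.3

N = 12.
Strictly below 46: 3. Equal to 46: 1.
PR = 4/12 × 100 = 33.3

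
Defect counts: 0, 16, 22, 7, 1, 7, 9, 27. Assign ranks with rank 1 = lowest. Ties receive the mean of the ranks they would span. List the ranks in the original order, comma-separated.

Sorted (ascending): 0, 1, 7, 7, 9, 16, 22, 27
The 2 values of 7 occupy positions 3–4 → average rank (3+4)/2 = 3.5.

1, 6, 7, 3.5, 2, 3.5, 5, 8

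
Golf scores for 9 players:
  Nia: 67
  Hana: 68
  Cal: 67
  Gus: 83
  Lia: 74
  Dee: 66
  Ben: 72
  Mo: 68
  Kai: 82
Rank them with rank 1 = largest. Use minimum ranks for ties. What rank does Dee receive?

Sorted (descending): 83, 82, 74, 72, 68, 68, 67, 67, 66
The 2 values of 68 occupy positions 5–6 → each gets rank 5.
The 2 values of 67 occupy positions 7–8 → each gets rank 7.
Dee has value 66 → rank 9.

9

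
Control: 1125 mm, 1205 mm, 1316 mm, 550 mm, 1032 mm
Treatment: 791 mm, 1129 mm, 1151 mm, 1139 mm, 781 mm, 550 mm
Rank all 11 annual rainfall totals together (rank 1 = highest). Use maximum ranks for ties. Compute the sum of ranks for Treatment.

Sorted (descending): 1316, 1205, 1151, 1139, 1129, 1125, 1032, 791, 781, 550, 550
The 2 values of 550 occupy positions 10–11 → each gets rank 11.
Treatment values → pooled ranks: 791→8, 1129→5, 1151→3, 1139→4, 781→9, 550→11
Rank sum = 8 + 5 + 3 + 4 + 9 + 11 = 40

40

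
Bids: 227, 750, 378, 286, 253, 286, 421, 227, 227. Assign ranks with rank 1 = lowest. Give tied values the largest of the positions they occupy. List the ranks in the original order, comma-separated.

3, 9, 7, 6, 4, 6, 8, 3, 3

Sorted (ascending): 227, 227, 227, 253, 286, 286, 378, 421, 750
The 3 values of 227 occupy positions 1–3 → each gets rank 3.
The 2 values of 286 occupy positions 5–6 → each gets rank 6.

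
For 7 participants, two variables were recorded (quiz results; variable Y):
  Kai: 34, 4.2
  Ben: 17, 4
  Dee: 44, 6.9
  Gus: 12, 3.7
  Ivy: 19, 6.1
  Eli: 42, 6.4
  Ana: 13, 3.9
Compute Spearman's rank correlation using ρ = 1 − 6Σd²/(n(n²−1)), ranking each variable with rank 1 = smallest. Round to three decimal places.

Ranks of variable 1: 5, 3, 7, 1, 4, 6, 2
Ranks of variable 2: 4, 3, 7, 1, 5, 6, 2
d = r₁ − r₂: 1, 0, 0, 0, -1, 0, 0
d²: 1, 0, 0, 0, 1, 0, 0; Σd² = 2
ρ = 1 − 6·2/(7·48) = 1 − 12/336 = 0.964

0.964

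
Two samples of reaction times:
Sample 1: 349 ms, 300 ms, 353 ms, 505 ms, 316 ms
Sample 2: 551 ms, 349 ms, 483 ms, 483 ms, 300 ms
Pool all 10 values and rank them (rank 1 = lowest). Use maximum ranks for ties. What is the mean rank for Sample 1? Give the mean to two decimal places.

5.00

Sorted (ascending): 300, 300, 316, 349, 349, 353, 483, 483, 505, 551
The 2 values of 300 occupy positions 1–2 → each gets rank 2.
The 2 values of 349 occupy positions 4–5 → each gets rank 5.
The 2 values of 483 occupy positions 7–8 → each gets rank 8.
Sample 1 values → pooled ranks: 349→5, 300→2, 353→6, 505→9, 316→3
Mean rank = (5 + 2 + 6 + 9 + 3) / 5 = 5.00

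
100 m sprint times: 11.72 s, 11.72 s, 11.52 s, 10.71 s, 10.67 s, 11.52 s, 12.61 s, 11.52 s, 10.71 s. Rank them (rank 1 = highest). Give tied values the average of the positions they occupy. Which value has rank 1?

Sorted (descending): 12.61, 11.72, 11.72, 11.52, 11.52, 11.52, 10.71, 10.71, 10.67
The 2 values of 11.72 occupy positions 2–3 → average rank (2+3)/2 = 2.5.
The 3 values of 11.52 occupy positions 4–6 → average rank 5.
The 2 values of 10.71 occupy positions 7–8 → average rank (7+8)/2 = 7.5.
Rank 1 → value 12.61.

12.61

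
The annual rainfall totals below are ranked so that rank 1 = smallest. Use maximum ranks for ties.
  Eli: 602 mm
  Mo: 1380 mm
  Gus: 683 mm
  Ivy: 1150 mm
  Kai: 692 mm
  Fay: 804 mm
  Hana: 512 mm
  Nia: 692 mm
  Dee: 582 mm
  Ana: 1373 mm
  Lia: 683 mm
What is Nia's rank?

Sorted (ascending): 512, 582, 602, 683, 683, 692, 692, 804, 1150, 1373, 1380
The 2 values of 683 occupy positions 4–5 → each gets rank 5.
The 2 values of 692 occupy positions 6–7 → each gets rank 7.
Nia has value 692 mm → rank 7.

7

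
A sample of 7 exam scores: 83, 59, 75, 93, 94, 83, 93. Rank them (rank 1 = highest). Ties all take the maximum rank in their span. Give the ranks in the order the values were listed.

5, 7, 6, 3, 1, 5, 3

Sorted (descending): 94, 93, 93, 83, 83, 75, 59
The 2 values of 93 occupy positions 2–3 → each gets rank 3.
The 2 values of 83 occupy positions 4–5 → each gets rank 5.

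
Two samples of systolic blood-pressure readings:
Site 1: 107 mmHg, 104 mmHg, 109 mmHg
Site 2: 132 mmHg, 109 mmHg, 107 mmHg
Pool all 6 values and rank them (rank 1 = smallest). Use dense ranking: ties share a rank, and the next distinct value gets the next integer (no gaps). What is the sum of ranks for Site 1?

Sorted (ascending): 104, 107, 107, 109, 109, 132
The 2 values of 107 share dense rank 2.
The 2 values of 109 share dense rank 3.
Remaining distinct values take the next consecutive integers.
Site 1 values → pooled ranks: 107→2, 104→1, 109→3
Rank sum = 2 + 1 + 3 = 6

6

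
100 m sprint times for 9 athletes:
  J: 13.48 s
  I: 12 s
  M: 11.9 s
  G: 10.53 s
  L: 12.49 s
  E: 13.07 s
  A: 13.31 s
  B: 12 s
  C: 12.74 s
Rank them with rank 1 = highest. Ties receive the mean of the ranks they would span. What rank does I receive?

6.5

Sorted (descending): 13.48, 13.31, 13.07, 12.74, 12.49, 12, 12, 11.9, 10.53
The 2 values of 12 occupy positions 6–7 → average rank (6+7)/2 = 6.5.
I has value 12 s → rank 6.5.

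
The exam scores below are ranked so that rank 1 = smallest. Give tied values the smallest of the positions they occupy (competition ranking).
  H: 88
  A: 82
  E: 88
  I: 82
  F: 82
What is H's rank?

Sorted (ascending): 82, 82, 82, 88, 88
The 3 values of 82 occupy positions 1–3 → each gets rank 1.
The 2 values of 88 occupy positions 4–5 → each gets rank 4.
H has value 88 → rank 4.

4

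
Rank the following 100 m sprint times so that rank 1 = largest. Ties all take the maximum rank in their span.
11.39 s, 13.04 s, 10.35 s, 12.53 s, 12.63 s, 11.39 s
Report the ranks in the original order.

Sorted (descending): 13.04, 12.63, 12.53, 11.39, 11.39, 10.35
The 2 values of 11.39 occupy positions 4–5 → each gets rank 5.

5, 1, 6, 3, 2, 5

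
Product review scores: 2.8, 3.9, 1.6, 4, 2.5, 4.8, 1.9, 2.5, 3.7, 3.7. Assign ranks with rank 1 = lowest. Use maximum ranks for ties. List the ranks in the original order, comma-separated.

Sorted (ascending): 1.6, 1.9, 2.5, 2.5, 2.8, 3.7, 3.7, 3.9, 4, 4.8
The 2 values of 2.5 occupy positions 3–4 → each gets rank 4.
The 2 values of 3.7 occupy positions 6–7 → each gets rank 7.

5, 8, 1, 9, 4, 10, 2, 4, 7, 7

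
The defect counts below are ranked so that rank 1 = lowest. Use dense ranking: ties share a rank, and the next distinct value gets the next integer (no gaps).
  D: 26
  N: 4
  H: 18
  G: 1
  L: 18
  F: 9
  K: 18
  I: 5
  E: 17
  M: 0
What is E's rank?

Sorted (ascending): 0, 1, 4, 5, 9, 17, 18, 18, 18, 26
The 3 values of 18 share dense rank 7.
Remaining distinct values take the next consecutive integers.
E has value 17 → rank 6.

6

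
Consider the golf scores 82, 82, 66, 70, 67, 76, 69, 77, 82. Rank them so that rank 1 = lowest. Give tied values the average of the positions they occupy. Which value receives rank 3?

69

Sorted (ascending): 66, 67, 69, 70, 76, 77, 82, 82, 82
The 3 values of 82 occupy positions 7–9 → average rank 8.
Rank 3 → value 69.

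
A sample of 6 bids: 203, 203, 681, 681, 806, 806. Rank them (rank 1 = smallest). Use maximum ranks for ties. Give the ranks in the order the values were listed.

2, 2, 4, 4, 6, 6

Sorted (ascending): 203, 203, 681, 681, 806, 806
The 2 values of 203 occupy positions 1–2 → each gets rank 2.
The 2 values of 681 occupy positions 3–4 → each gets rank 4.
The 2 values of 806 occupy positions 5–6 → each gets rank 6.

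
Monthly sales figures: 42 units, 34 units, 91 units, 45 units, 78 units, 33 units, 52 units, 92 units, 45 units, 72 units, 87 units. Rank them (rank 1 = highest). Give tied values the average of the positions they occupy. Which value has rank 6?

Sorted (descending): 92, 91, 87, 78, 72, 52, 45, 45, 42, 34, 33
The 2 values of 45 occupy positions 7–8 → average rank (7+8)/2 = 7.5.
Rank 6 → value 52.

52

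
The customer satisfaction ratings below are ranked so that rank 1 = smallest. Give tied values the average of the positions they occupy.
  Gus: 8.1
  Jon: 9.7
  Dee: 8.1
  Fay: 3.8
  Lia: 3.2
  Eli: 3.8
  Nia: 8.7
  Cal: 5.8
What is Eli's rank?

Sorted (ascending): 3.2, 3.8, 3.8, 5.8, 8.1, 8.1, 8.7, 9.7
The 2 values of 3.8 occupy positions 2–3 → average rank (2+3)/2 = 2.5.
The 2 values of 8.1 occupy positions 5–6 → average rank (5+6)/2 = 5.5.
Eli has value 3.8 → rank 2.5.

2.5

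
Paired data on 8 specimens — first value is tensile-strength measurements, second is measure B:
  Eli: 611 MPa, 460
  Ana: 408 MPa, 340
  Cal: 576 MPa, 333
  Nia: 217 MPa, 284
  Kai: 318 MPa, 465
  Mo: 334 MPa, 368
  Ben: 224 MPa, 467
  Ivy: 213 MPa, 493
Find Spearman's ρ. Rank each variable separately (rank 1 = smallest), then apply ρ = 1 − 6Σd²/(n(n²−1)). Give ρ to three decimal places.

-0.357

Ranks of variable 1: 8, 6, 7, 2, 4, 5, 3, 1
Ranks of variable 2: 5, 3, 2, 1, 6, 4, 7, 8
d = r₁ − r₂: 3, 3, 5, 1, -2, 1, -4, -7
d²: 9, 9, 25, 1, 4, 1, 16, 49; Σd² = 114
ρ = 1 − 6·114/(8·63) = 1 − 684/504 = -0.357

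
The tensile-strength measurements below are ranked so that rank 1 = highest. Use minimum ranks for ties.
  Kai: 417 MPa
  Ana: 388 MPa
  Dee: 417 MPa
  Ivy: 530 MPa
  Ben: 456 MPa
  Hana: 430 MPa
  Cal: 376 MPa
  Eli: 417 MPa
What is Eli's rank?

Sorted (descending): 530, 456, 430, 417, 417, 417, 388, 376
The 3 values of 417 occupy positions 4–6 → each gets rank 4.
Eli has value 417 MPa → rank 4.

4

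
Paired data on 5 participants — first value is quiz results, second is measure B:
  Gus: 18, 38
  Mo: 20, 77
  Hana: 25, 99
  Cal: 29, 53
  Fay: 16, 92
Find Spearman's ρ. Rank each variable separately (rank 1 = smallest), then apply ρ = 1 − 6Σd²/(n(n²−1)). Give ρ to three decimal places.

0.000

Ranks of variable 1: 2, 3, 4, 5, 1
Ranks of variable 2: 1, 3, 5, 2, 4
d = r₁ − r₂: 1, 0, -1, 3, -3
d²: 1, 0, 1, 9, 9; Σd² = 20
ρ = 1 − 6·20/(5·24) = 1 − 120/120 = 0.000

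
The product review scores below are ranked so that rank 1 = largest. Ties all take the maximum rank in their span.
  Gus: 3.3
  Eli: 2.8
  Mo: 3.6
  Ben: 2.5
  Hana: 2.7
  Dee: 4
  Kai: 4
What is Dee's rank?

2

Sorted (descending): 4, 4, 3.6, 3.3, 2.8, 2.7, 2.5
The 2 values of 4 occupy positions 1–2 → each gets rank 2.
Dee has value 4 → rank 2.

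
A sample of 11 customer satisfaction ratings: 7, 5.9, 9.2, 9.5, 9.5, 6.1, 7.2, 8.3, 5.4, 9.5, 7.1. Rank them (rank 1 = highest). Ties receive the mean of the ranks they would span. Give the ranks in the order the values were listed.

Sorted (descending): 9.5, 9.5, 9.5, 9.2, 8.3, 7.2, 7.1, 7, 6.1, 5.9, 5.4
The 3 values of 9.5 occupy positions 1–3 → average rank 2.

8, 10, 4, 2, 2, 9, 6, 5, 11, 2, 7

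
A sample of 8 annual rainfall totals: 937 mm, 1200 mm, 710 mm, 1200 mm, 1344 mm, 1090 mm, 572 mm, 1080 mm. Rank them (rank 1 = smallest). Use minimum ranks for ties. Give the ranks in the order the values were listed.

3, 6, 2, 6, 8, 5, 1, 4

Sorted (ascending): 572, 710, 937, 1080, 1090, 1200, 1200, 1344
The 2 values of 1200 occupy positions 6–7 → each gets rank 6.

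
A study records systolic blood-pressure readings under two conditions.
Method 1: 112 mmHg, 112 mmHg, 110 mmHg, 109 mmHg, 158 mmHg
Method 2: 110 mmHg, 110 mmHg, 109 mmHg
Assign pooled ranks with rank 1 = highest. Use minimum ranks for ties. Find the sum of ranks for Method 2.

15

Sorted (descending): 158, 112, 112, 110, 110, 110, 109, 109
The 2 values of 112 occupy positions 2–3 → each gets rank 2.
The 3 values of 110 occupy positions 4–6 → each gets rank 4.
The 2 values of 109 occupy positions 7–8 → each gets rank 7.
Method 2 values → pooled ranks: 110→4, 110→4, 109→7
Rank sum = 4 + 4 + 7 = 15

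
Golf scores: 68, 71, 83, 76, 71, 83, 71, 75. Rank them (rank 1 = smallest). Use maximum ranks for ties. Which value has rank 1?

Sorted (ascending): 68, 71, 71, 71, 75, 76, 83, 83
The 3 values of 71 occupy positions 2–4 → each gets rank 4.
The 2 values of 83 occupy positions 7–8 → each gets rank 8.
Rank 1 → value 68.

68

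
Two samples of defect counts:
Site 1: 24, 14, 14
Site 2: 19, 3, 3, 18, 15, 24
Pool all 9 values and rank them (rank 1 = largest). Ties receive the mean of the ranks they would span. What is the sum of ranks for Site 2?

30.5

Sorted (descending): 24, 24, 19, 18, 15, 14, 14, 3, 3
The 2 values of 24 occupy positions 1–2 → average rank (1+2)/2 = 1.5.
The 2 values of 14 occupy positions 6–7 → average rank (6+7)/2 = 6.5.
The 2 values of 3 occupy positions 8–9 → average rank (8+9)/2 = 8.5.
Site 2 values → pooled ranks: 19→3, 3→8.5, 3→8.5, 18→4, 15→5, 24→1.5
Rank sum = 3 + 8.5 + 8.5 + 4 + 5 + 1.5 = 30.5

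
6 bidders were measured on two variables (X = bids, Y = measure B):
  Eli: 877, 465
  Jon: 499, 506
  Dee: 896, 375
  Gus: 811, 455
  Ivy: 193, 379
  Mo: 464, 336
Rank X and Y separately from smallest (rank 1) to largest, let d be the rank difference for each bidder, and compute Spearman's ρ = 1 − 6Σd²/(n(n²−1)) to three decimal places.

0.143

Ranks of variable 1: 5, 3, 6, 4, 1, 2
Ranks of variable 2: 5, 6, 2, 4, 3, 1
d = r₁ − r₂: 0, -3, 4, 0, -2, 1
d²: 0, 9, 16, 0, 4, 1; Σd² = 30
ρ = 1 − 6·30/(6·35) = 1 − 180/210 = 0.143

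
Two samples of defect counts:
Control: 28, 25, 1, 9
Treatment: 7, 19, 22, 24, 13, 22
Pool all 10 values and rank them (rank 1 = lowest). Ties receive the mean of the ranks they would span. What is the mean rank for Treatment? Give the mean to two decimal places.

5.33

Sorted (ascending): 1, 7, 9, 13, 19, 22, 22, 24, 25, 28
The 2 values of 22 occupy positions 6–7 → average rank (6+7)/2 = 6.5.
Treatment values → pooled ranks: 7→2, 19→5, 22→6.5, 24→8, 13→4, 22→6.5
Mean rank = (2 + 5 + 6.5 + 8 + 4 + 6.5) / 6 = 5.33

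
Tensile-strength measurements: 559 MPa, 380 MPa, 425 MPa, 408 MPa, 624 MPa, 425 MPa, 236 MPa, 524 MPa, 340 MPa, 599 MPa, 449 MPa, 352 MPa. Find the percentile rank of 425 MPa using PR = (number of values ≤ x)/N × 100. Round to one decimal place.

N = 12.
Strictly below 425: 5. Equal to 425: 2.
PR = 7/12 × 100 = 58.3

58.3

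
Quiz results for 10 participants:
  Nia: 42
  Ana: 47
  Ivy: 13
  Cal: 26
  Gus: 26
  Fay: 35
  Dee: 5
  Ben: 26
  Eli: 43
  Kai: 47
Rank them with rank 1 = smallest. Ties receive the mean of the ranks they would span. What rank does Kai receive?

Sorted (ascending): 5, 13, 26, 26, 26, 35, 42, 43, 47, 47
The 3 values of 26 occupy positions 3–5 → average rank 4.
The 2 values of 47 occupy positions 9–10 → average rank (9+10)/2 = 9.5.
Kai has value 47 → rank 9.5.

9.5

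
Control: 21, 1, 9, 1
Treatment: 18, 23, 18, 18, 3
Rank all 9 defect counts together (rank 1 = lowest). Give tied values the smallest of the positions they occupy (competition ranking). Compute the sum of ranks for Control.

14

Sorted (ascending): 1, 1, 3, 9, 18, 18, 18, 21, 23
The 2 values of 1 occupy positions 1–2 → each gets rank 1.
The 3 values of 18 occupy positions 5–7 → each gets rank 5.
Control values → pooled ranks: 21→8, 1→1, 9→4, 1→1
Rank sum = 8 + 1 + 4 + 1 = 14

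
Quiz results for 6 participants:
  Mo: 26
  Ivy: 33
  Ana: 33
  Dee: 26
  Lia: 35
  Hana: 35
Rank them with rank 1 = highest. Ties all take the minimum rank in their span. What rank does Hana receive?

Sorted (descending): 35, 35, 33, 33, 26, 26
The 2 values of 35 occupy positions 1–2 → each gets rank 1.
The 2 values of 33 occupy positions 3–4 → each gets rank 3.
The 2 values of 26 occupy positions 5–6 → each gets rank 5.
Hana has value 35 → rank 1.

1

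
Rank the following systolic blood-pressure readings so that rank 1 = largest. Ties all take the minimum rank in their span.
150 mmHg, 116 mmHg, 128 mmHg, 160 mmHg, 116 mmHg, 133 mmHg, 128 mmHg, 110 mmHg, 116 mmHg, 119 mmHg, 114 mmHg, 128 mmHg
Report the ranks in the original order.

Sorted (descending): 160, 150, 133, 128, 128, 128, 119, 116, 116, 116, 114, 110
The 3 values of 128 occupy positions 4–6 → each gets rank 4.
The 3 values of 116 occupy positions 8–10 → each gets rank 8.

2, 8, 4, 1, 8, 3, 4, 12, 8, 7, 11, 4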